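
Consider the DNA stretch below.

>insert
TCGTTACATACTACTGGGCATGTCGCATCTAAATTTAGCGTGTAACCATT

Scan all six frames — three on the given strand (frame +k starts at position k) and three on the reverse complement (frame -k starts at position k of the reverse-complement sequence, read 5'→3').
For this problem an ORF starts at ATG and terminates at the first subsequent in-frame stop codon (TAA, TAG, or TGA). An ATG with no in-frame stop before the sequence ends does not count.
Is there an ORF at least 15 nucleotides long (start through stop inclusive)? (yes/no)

Reverse complement (5'→3'): AATGGTTACACGCTAAATTTAGATGCGACATGCCCAGTAGTATGTAACGA
Frame +1: TCG TTA CAT ACT ACT GGG CAT GTC GCA TCT AAA TTT AGC GTG TAA CCA — no ATG→stop ORF.
Frame +2: CGT TAC ATA CTA CTG GGC ATG TCG CAT CTA AAT TTA GCG TGT AAC CAT — no ATG→stop ORF.
Frame +3: GTT ACA TAC TAC TGG GCA TGT CGC ATC TAA ATT TAG CGT GTA ACC ATT — no ATG→stop ORF.
Frame -1: AAT GGT TAC ACG CTA AAT TTA GAT GCG ACA TGC CCA GTA GTA TGT AAC — no ATG→stop ORF.
Frame -2: ATG GTT ACA CGC TAA ATT TAG ATG CGA CAT GCC CAG TAG TAT GTA ACG — ATG at 2, stop TAA at 14 → 15 nt; ATG at 23, stop TAG at 38 → 18 nt.
Frame -3: TGG TTA CAC GCT AAA TTT AGA TGC GAC ATG CCC AGT AGT ATG TAA CGA — ATG at 30, stop TAA at 45 → 18 nt; ATG at 42, stop TAA at 45 → 6 nt.
Frame -2 has an ORF of 15 nucleotides (positions 2–16) ≥ 15, so yes.

yes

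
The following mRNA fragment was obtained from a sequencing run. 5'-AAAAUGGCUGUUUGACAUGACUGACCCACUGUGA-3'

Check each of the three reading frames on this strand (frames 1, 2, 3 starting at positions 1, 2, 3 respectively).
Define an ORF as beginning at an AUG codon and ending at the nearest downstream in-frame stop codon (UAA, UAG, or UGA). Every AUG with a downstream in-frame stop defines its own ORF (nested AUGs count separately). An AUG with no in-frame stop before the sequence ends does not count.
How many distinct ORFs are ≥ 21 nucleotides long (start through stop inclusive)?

Frame 1: AAA AUG GCU GUU UGA CAU GAC UGA CCC ACU GUG — AUG at 4, stop UGA at 13 → 12 nt.
Frame 2: AAA UGG CUG UUU GAC AUG ACU GAC CCA CUG UGA — AUG at 17, stop UGA at 32 → 18 nt.
Frame 3: AAU GGC UGU UUG ACA UGA CUG ACC CAC UGU — no AUG→stop ORF.
No ORF reaches 21 nucleotides. Count = 0.

0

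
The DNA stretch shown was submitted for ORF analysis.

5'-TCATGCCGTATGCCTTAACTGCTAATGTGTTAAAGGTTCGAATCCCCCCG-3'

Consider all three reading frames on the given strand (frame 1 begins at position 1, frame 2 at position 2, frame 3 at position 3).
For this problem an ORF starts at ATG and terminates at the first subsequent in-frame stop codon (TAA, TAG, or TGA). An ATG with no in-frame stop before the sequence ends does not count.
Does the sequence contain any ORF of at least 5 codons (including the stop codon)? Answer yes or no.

no

Frame 1: TCA TGC CGT ATG CCT TAA CTG CTA ATG TGT TAA AGG TTC GAA TCC CCC — ATG at 10, stop TAA at 16 → 9 nt; ATG at 25, stop TAA at 31 → 9 nt.
Frame 2: CAT GCC GTA TGC CTT AAC TGC TAA TGT GTT AAA GGT TCG AAT CCC CCC — no ATG→stop ORF.
Frame 3: ATG CCG TAT GCC TTA ACT GCT AAT GTG TTA AAG GTT CGA ATC CCC CCG — no ATG→stop ORF.
Largest ORF found is 3 codons < 5, so no.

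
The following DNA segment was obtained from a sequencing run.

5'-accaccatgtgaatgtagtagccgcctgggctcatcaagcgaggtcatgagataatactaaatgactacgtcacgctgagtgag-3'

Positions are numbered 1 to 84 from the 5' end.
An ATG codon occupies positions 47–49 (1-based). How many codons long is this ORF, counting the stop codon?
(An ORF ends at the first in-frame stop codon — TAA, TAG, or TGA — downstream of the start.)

3

Codons from position 47: ATG (47–49), AGA (50–52), TAA (53–55).
TAA is the first in-frame stop; that's 3 codons including the stop.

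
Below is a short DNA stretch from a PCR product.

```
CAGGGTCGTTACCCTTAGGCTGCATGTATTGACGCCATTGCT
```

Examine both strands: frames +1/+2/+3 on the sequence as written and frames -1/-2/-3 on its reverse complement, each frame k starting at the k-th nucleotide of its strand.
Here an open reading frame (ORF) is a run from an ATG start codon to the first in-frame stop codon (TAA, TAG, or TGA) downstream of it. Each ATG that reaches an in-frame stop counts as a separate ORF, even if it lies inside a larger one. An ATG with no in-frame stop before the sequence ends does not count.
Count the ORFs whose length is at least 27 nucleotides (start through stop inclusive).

Reverse complement (5'→3'): AGCAATGGCGTCAATACATGCAGCCTAAGGGTAACGACCCTG
Frame +1: CAG GGT CGT TAC CCT TAG GCT GCA TGT ATT GAC GCC ATT GCT — no ATG→stop ORF.
Frame +2: AGG GTC GTT ACC CTT AGG CTG CAT GTA TTG ACG CCA TTG — no ATG→stop ORF.
Frame +3: GGG TCG TTA CCC TTA GGC TGC ATG TAT TGA CGC CAT TGC — ATG at 24, stop TGA at 30 → 9 nt.
Frame -1: AGC AAT GGC GTC AAT ACA TGC AGC CTA AGG GTA ACG ACC CTG — no ATG→stop ORF.
Frame -2: GCA ATG GCG TCA ATA CAT GCA GCC TAA GGG TAA CGA CCC — ATG at 5, stop TAA at 26 → 24 nt.
Frame -3: CAA TGG CGT CAA TAC ATG CAG CCT AAG GGT AAC GAC CCT — no ATG→stop ORF.
No ORF reaches 27 nucleotides. Count = 0.

0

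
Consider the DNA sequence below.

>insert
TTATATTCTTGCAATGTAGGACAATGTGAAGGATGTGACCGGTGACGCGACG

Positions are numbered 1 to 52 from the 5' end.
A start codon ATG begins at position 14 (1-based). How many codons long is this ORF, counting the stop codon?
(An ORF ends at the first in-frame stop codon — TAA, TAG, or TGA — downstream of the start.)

Codons from position 14: ATG (14–16), TAG (17–19).
TAG is the first in-frame stop; that's 2 codons including the stop.

2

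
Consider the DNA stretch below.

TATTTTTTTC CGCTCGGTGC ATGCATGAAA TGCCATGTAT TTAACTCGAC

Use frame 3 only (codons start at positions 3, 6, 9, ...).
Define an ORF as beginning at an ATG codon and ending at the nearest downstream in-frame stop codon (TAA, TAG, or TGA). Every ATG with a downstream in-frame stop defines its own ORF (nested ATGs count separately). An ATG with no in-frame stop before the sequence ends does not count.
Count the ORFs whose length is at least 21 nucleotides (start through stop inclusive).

1

Frame 3: TTT TTT TCC GCT CGG TGC ATG CAT GAA ATG CCA TGT ATT TAA CTC GAC — ATG at 21, stop TAA at 42 → 24 nt; ATG at 30, stop TAA at 42 → 15 nt.
ORFs ≥ 21 nucleotides: frame 3 21–44 (24 nucleotides). Count = 1.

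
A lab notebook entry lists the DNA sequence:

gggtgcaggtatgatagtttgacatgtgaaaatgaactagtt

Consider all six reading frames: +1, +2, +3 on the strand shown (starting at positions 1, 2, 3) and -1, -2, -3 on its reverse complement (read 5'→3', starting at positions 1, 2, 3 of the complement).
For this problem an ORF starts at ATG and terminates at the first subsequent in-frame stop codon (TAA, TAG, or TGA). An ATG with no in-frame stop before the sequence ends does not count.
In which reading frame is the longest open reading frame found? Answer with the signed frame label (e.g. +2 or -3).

+2

Reverse complement (5'→3'): AACTAGTTCATTTTCACATGTCAAACTATCATACCTGCACCC
Frame +1: GGG TGC AGG TAT GAT AGT TTG ACA TGT GAA AAT GAA CTA GTT — no ATG→stop ORF.
Frame +2: GGT GCA GGT ATG ATA GTT TGA CAT GTG AAA ATG AAC TAG — ATG at 11, stop TGA at 20 → 12 nt; ATG at 32, stop TAG at 38 → 9 nt.
Frame +3: GTG CAG GTA TGA TAG TTT GAC ATG TGA AAA TGA ACT AGT — ATG at 24, stop TGA at 27 → 6 nt.
Frame -1: AAC TAG TTC ATT TTC ACA TGT CAA ACT ATC ATA CCT GCA CCC — no ATG→stop ORF.
Frame -2: ACT AGT TCA TTT TCA CAT GTC AAA CTA TCA TAC CTG CAC — no ATG→stop ORF.
Frame -3: CTA GTT CAT TTT CAC ATG TCA AAC TAT CAT ACC TGC ACC — no ATG→stop ORF.
Longest ORF is 12 nt in frame +2 (positions 11–22).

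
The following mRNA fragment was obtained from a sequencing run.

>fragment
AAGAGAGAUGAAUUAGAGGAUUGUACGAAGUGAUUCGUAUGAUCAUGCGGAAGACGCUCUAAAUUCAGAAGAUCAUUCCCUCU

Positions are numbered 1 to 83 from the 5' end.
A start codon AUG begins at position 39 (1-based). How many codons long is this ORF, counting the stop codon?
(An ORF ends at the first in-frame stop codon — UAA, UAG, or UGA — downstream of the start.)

8

Codons from position 39: AUG (39–41), AUC (42–44), AUG (45–47), CGG (48–50), AAG (51–53), ACG (54–56), CUC (57–59), UAA (60–62).
UAA is the first in-frame stop; that's 8 codons including the stop.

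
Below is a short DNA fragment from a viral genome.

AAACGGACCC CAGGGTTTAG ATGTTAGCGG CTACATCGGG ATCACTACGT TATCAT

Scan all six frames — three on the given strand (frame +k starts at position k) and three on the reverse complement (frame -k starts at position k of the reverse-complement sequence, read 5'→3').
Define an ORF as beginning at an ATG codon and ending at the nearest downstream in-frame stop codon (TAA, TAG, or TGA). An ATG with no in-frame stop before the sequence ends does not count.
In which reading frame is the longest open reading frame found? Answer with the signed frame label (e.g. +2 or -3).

-1

Reverse complement (5'→3'): ATGATAACGTAGTGATCCCGATGTAGCCGCTAACATCTAAACCCTGGGGTCCGTTT
Frame +1: AAA CGG ACC CCA GGG TTT AGA TGT TAG CGG CTA CAT CGG GAT CAC TAC GTT ATC — no ATG→stop ORF.
Frame +2: AAC GGA CCC CAG GGT TTA GAT GTT AGC GGC TAC ATC GGG ATC ACT ACG TTA TCA — no ATG→stop ORF.
Frame +3: ACG GAC CCC AGG GTT TAG ATG TTA GCG GCT ACA TCG GGA TCA CTA CGT TAT CAT — no ATG→stop ORF.
Frame -1: ATG ATA ACG TAG TGA TCC CGA TGT AGC CGC TAA CAT CTA AAC CCT GGG GTC CGT — ATG at 1, stop TAG at 10 → 12 nt.
Frame -2: TGA TAA CGT AGT GAT CCC GAT GTA GCC GCT AAC ATC TAA ACC CTG GGG TCC GTT — no ATG→stop ORF.
Frame -3: GAT AAC GTA GTG ATC CCG ATG TAG CCG CTA ACA TCT AAA CCC TGG GGT CCG TTT — ATG at 21, stop TAG at 24 → 6 nt.
Longest ORF is 12 nt in frame -1 (positions 1–12).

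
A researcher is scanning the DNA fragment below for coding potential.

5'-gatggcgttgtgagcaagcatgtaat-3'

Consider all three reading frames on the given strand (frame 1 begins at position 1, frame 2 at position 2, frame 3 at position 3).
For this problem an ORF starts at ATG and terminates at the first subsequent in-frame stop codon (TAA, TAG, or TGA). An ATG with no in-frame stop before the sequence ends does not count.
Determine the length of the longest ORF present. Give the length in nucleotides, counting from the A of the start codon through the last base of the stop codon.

12

Frame 1: GAT GGC GTT GTG AGC AAG CAT GTA — no ATG→stop ORF.
Frame 2: ATG GCG TTG TGA GCA AGC ATG TAA — ATG at 2, stop TGA at 11 → 12 nt; ATG at 20, stop TAA at 23 → 6 nt.
Frame 3: TGG CGT TGT GAG CAA GCA TGT AAT — no ATG→stop ORF.
Longest: frame 2, positions 2–13, 12 nt = 4 codons = 3 aa. → 12 nucleotides.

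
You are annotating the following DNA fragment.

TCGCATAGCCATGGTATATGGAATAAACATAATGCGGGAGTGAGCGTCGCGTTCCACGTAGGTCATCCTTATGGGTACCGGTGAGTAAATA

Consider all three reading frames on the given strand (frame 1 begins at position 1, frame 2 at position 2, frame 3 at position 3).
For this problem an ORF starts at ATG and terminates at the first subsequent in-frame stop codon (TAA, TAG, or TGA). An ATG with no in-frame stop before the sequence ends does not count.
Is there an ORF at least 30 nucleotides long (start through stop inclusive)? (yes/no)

Frame 1: TCG CAT AGC CAT GGT ATA TGG AAT AAA CAT AAT GCG GGA GTG AGC GTC GCG TTC CAC GTA GGT CAT CCT TAT GGG TAC CGG TGA GTA AAT — no ATG→stop ORF.
Frame 2: CGC ATA GCC ATG GTA TAT GGA ATA AAC ATA ATG CGG GAG TGA GCG TCG CGT TCC ACG TAG GTC ATC CTT ATG GGT ACC GGT GAG TAA ATA — ATG at 11, stop TGA at 41 → 33 nt; ATG at 32, stop TGA at 41 → 12 nt; ATG at 71, stop TAA at 86 → 18 nt.
Frame 3: GCA TAG CCA TGG TAT ATG GAA TAA ACA TAA TGC GGG AGT GAG CGT CGC GTT CCA CGT AGG TCA TCC TTA TGG GTA CCG GTG AGT AAA — ATG at 18, stop TAA at 24 → 9 nt.
Frame 2 has an ORF of 33 nucleotides (positions 11–43) ≥ 30, so yes.

yes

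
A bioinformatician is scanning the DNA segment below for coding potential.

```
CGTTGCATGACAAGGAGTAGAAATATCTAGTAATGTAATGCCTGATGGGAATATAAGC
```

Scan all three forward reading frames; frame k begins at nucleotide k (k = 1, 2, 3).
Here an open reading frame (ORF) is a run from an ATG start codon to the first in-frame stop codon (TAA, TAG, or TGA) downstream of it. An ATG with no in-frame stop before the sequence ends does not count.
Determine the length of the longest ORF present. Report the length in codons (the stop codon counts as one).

Frame 1: CGT TGC ATG ACA AGG AGT AGA AAT ATC TAG TAA TGT AAT GCC TGA TGG GAA TAT AAG — ATG at 7, stop TAG at 28 → 24 nt.
Frame 2: GTT GCA TGA CAA GGA GTA GAA ATA TCT AGT AAT GTA ATG CCT GAT GGG AAT ATA AGC — no ATG→stop ORF.
Frame 3: TTG CAT GAC AAG GAG TAG AAA TAT CTA GTA ATG TAA TGC CTG ATG GGA ATA TAA — ATG at 33, stop TAA at 36 → 6 nt; ATG at 45, stop TAA at 54 → 12 nt.
Longest: frame 1, positions 7–30, 24 nt = 8 codons = 7 aa. → 8 codons.

8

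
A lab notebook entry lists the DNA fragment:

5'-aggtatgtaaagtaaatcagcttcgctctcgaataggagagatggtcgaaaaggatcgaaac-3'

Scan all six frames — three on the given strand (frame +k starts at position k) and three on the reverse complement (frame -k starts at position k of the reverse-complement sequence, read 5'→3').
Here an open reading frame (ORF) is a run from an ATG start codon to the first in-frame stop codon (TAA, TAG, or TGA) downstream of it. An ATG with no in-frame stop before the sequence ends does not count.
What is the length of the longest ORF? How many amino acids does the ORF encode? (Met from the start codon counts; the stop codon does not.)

1

Reverse complement (5'→3'): GTTTCGATCCTTTTCGACCATCTCTCCTATTCGAGAGCGAAGCTGATTTACTTTACATACCT
Frame +1: AGG TAT GTA AAG TAA ATC AGC TTC GCT CTC GAA TAG GAG AGA TGG TCG AAA AGG ATC GAA — no ATG→stop ORF.
Frame +2: GGT ATG TAA AGT AAA TCA GCT TCG CTC TCG AAT AGG AGA GAT GGT CGA AAA GGA TCG AAA — ATG at 5, stop TAA at 8 → 6 nt.
Frame +3: GTA TGT AAA GTA AAT CAG CTT CGC TCT CGA ATA GGA GAG ATG GTC GAA AAG GAT CGA AAC — no ATG→stop ORF.
Frame -1: GTT TCG ATC CTT TTC GAC CAT CTC TCC TAT TCG AGA GCG AAG CTG ATT TAC TTT ACA TAC — no ATG→stop ORF.
Frame -2: TTT CGA TCC TTT TCG ACC ATC TCT CCT ATT CGA GAG CGA AGC TGA TTT ACT TTA CAT ACC — no ATG→stop ORF.
Frame -3: TTC GAT CCT TTT CGA CCA TCT CTC CTA TTC GAG AGC GAA GCT GAT TTA CTT TAC ATA CCT — no ATG→stop ORF.
Longest: frame +2, positions 5–10, 6 nt = 2 codons = 1 aa. → 1 amino acids.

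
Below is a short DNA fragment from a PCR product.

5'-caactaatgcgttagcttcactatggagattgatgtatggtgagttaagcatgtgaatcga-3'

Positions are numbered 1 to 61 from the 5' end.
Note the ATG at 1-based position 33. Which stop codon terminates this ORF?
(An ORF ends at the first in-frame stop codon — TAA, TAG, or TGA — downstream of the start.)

TGA

Codons from position 33: ATG (33–35), TAT (36–38), GGT (39–41), GAG (42–44), TTA (45–47), AGC (48–50), ATG (51–53), TGA (54–56).
The first in-frame stop codon is TGA.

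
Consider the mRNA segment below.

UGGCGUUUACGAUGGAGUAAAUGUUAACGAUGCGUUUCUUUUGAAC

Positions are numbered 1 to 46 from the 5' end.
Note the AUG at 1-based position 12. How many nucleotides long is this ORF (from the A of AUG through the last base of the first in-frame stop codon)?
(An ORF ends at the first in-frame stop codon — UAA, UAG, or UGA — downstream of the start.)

Codons from position 12: AUG (12–14), GAG (15–17), UAA (18–20).
UAA is the first in-frame stop; ORF spans 12–20, 9 nucleotides.

9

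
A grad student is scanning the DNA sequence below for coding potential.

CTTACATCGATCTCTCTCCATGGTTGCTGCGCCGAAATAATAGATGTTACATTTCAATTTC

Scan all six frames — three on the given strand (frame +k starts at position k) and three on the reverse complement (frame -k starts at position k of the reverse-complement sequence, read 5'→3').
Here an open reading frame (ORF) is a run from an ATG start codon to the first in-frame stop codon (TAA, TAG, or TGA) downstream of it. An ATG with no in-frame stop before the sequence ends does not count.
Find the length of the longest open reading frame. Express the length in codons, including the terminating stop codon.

Reverse complement (5'→3'): GAAATTGAAATGTAACATCTATTATTTCGGCGCAGCAACCATGGAGAGAGATCGATGTAAG
Frame +1: CTT ACA TCG ATC TCT CTC CAT GGT TGC TGC GCC GAA ATA ATA GAT GTT ACA TTT CAA TTT — no ATG→stop ORF.
Frame +2: TTA CAT CGA TCT CTC TCC ATG GTT GCT GCG CCG AAA TAA TAG ATG TTA CAT TTC AAT TTC — ATG at 20, stop TAA at 38 → 21 nt.
Frame +3: TAC ATC GAT CTC TCT CCA TGG TTG CTG CGC CGA AAT AAT AGA TGT TAC ATT TCA ATT — no ATG→stop ORF.
Frame -1: GAA ATT GAA ATG TAA CAT CTA TTA TTT CGG CGC AGC AAC CAT GGA GAG AGA TCG ATG TAA — ATG at 10, stop TAA at 13 → 6 nt; ATG at 55, stop TAA at 58 → 6 nt.
Frame -2: AAA TTG AAA TGT AAC ATC TAT TAT TTC GGC GCA GCA ACC ATG GAG AGA GAT CGA TGT AAG — no ATG→stop ORF.
Frame -3: AAT TGA AAT GTA ACA TCT ATT ATT TCG GCG CAG CAA CCA TGG AGA GAG ATC GAT GTA — no ATG→stop ORF.
Longest: frame +2, positions 20–40, 21 nt = 7 codons = 6 aa. → 7 codons.

7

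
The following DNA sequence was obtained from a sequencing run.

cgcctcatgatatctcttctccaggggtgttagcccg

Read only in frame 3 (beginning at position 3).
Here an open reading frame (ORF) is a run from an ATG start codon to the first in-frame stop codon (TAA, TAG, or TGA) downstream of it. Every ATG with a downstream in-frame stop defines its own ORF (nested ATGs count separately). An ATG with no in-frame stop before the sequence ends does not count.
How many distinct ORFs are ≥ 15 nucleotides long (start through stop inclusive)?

Frame 3: CCT CAT GAT ATC TCT TCT CCA GGG GTG TTA GCC — no ATG→stop ORF.
No ORF reaches 15 nucleotides. Count = 0.

0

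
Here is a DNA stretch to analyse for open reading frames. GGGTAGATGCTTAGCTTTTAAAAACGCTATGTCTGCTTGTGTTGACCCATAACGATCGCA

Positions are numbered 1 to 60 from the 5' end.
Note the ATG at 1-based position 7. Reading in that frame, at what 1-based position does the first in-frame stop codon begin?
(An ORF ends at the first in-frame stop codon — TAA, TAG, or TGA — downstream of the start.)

Codons from position 7: ATG (7–9), CTT (10–12), AGC (13–15), TTT (16–18), TAA (19–21).
TAA is a stop codon; it begins at position 19.

19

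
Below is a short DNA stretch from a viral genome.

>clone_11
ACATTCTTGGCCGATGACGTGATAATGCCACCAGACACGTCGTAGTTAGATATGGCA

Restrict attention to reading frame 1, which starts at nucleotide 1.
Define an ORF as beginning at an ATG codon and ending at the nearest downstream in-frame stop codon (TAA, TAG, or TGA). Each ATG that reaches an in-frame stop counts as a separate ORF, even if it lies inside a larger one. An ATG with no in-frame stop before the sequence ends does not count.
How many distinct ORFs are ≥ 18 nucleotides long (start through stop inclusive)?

1

Frame 1: ACA TTC TTG GCC GAT GAC GTG ATA ATG CCA CCA GAC ACG TCG TAG TTA GAT ATG GCA — ATG at 25, stop TAG at 43 → 21 nt.
ORFs ≥ 18 nucleotides: frame 1 25–45 (21 nucleotides). Count = 1.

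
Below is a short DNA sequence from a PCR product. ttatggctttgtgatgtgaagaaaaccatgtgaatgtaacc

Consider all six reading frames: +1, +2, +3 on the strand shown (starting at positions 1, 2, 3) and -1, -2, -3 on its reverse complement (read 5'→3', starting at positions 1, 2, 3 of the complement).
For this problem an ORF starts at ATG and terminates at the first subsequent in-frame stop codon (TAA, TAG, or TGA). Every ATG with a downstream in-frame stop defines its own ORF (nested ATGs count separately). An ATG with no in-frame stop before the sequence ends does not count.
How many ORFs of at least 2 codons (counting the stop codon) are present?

4

Reverse complement (5'→3'): GGTTACATTCACATGGTTTTCTTCACATCACAAAGCCATAA
Frame +1: TTA TGG CTT TGT GAT GTG AAG AAA ACC ATG TGA ATG TAA — ATG at 28, stop TGA at 31 → 6 nt; ATG at 34, stop TAA at 37 → 6 nt.
Frame +2: TAT GGC TTT GTG ATG TGA AGA AAA CCA TGT GAA TGT AAC — ATG at 14, stop TGA at 17 → 6 nt.
Frame +3: ATG GCT TTG TGA TGT GAA GAA AAC CAT GTG AAT GTA ACC — ATG at 3, stop TGA at 12 → 12 nt.
Frame -1: GGT TAC ATT CAC ATG GTT TTC TTC ACA TCA CAA AGC CAT — no ATG→stop ORF.
Frame -2: GTT ACA TTC ACA TGG TTT TCT TCA CAT CAC AAA GCC ATA — no ATG→stop ORF.
Frame -3: TTA CAT TCA CAT GGT TTT CTT CAC ATC ACA AAG CCA TAA — no ATG→stop ORF.
ORFs ≥ 2 codons: frame +1 28–33 (2 codons), frame +1 34–39 (2 codons), frame +2 14–19 (2 codons), frame +3 3–14 (4 codons). Count = 4.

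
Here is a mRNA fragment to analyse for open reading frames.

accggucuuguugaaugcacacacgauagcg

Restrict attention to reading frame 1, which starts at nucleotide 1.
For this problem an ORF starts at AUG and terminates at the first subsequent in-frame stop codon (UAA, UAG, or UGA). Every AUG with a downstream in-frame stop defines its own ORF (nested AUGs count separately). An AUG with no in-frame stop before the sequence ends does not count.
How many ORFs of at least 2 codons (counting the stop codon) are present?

Frame 1: ACC GGU CUU GUU GAA UGC ACA CAC GAU AGC — no AUG→stop ORF.
No ORF reaches 2 codons. Count = 0.

0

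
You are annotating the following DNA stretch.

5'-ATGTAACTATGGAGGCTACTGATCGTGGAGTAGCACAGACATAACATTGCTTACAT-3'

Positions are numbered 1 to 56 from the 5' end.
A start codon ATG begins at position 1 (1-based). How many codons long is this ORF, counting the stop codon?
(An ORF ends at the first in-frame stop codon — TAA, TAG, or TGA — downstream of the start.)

2

Codons from position 1: ATG (1–3), TAA (4–6).
TAA is the first in-frame stop; that's 2 codons including the stop.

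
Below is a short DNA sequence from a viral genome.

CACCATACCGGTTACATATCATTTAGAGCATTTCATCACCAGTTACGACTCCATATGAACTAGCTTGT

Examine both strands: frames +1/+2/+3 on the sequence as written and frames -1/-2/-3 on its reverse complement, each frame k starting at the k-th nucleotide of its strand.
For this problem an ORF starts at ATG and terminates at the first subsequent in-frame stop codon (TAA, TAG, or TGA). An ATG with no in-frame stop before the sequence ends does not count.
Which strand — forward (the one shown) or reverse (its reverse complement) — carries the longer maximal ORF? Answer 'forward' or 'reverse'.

Reverse complement (5'→3'): ACAAGCTAGTTCATATGGAGTCGTAACTGGTGATGAAATGCTCTAAATGATATGTAACCGGTATGGTG
Frame +1: CAC CAT ACC GGT TAC ATA TCA TTT AGA GCA TTT CAT CAC CAG TTA CGA CTC CAT ATG AAC TAG CTT — ATG at 55, stop TAG at 61 → 9 nt.
Frame +2: ACC ATA CCG GTT ACA TAT CAT TTA GAG CAT TTC ATC ACC AGT TAC GAC TCC ATA TGA ACT AGC TTG — no ATG→stop ORF.
Frame +3: CCA TAC CGG TTA CAT ATC ATT TAG AGC ATT TCA TCA CCA GTT ACG ACT CCA TAT GAA CTA GCT TGT — no ATG→stop ORF.
Frame -1: ACA AGC TAG TTC ATA TGG AGT CGT AAC TGG TGA TGA AAT GCT CTA AAT GAT ATG TAA CCG GTA TGG — ATG at 52, stop TAA at 55 → 6 nt.
Frame -2: CAA GCT AGT TCA TAT GGA GTC GTA ACT GGT GAT GAA ATG CTC TAA ATG ATA TGT AAC CGG TAT GGT — ATG at 38, stop TAA at 44 → 9 nt.
Frame -3: AAG CTA GTT CAT ATG GAG TCG TAA CTG GTG ATG AAA TGC TCT AAA TGA TAT GTA ACC GGT ATG GTG — ATG at 15, stop TAA at 24 → 12 nt; ATG at 33, stop TGA at 48 → 18 nt.
Forward-strand max 9 nt; reverse-strand max 18 nt. The reverse strand has the longer ORF.

reverse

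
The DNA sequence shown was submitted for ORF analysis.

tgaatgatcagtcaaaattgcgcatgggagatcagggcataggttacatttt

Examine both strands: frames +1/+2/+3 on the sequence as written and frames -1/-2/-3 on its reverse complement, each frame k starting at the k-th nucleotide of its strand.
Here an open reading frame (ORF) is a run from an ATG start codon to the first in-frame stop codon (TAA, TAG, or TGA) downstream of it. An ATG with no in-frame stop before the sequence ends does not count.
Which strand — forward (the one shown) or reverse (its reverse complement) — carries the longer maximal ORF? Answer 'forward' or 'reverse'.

forward

Reverse complement (5'→3'): AAAATGTAACCTATGCCCTGATCTCCCATGCGCAATTTTGACTGATCATTCA
Frame +1: TGA ATG ATC AGT CAA AAT TGC GCA TGG GAG ATC AGG GCA TAG GTT ACA TTT — ATG at 4, stop TAG at 40 → 39 nt.
Frame +2: GAA TGA TCA GTC AAA ATT GCG CAT GGG AGA TCA GGG CAT AGG TTA CAT TTT — no ATG→stop ORF.
Frame +3: AAT GAT CAG TCA AAA TTG CGC ATG GGA GAT CAG GGC ATA GGT TAC ATT — no ATG→stop ORF.
Frame -1: AAA ATG TAA CCT ATG CCC TGA TCT CCC ATG CGC AAT TTT GAC TGA TCA TTC — ATG at 4, stop TAA at 7 → 6 nt; ATG at 13, stop TGA at 19 → 9 nt; ATG at 28, stop TGA at 43 → 18 nt.
Frame -2: AAA TGT AAC CTA TGC CCT GAT CTC CCA TGC GCA ATT TTG ACT GAT CAT TCA — no ATG→stop ORF.
Frame -3: AAT GTA ACC TAT GCC CTG ATC TCC CAT GCG CAA TTT TGA CTG ATC ATT — no ATG→stop ORF.
Forward-strand max 39 nt; reverse-strand max 18 nt. The forward strand has the longer ORF.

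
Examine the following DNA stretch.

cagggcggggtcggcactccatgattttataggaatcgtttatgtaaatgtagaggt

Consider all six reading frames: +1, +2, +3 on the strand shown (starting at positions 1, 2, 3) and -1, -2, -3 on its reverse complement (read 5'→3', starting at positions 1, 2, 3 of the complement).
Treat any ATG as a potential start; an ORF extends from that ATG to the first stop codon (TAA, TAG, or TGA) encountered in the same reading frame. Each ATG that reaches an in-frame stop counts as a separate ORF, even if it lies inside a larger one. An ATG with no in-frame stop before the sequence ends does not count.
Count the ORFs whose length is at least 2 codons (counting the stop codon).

Reverse complement (5'→3'): ACCTCTACATTTACATAAACGATTCCTATAAAATCATGGAGTGCCGACCCCGCCCTG
Frame +1: CAG GGC GGG GTC GGC ACT CCA TGA TTT TAT AGG AAT CGT TTA TGT AAA TGT AGA GGT — no ATG→stop ORF.
Frame +2: AGG GCG GGG TCG GCA CTC CAT GAT TTT ATA GGA ATC GTT TAT GTA AAT GTA GAG — no ATG→stop ORF.
Frame +3: GGG CGG GGT CGG CAC TCC ATG ATT TTA TAG GAA TCG TTT ATG TAA ATG TAG AGG — ATG at 21, stop TAG at 30 → 12 nt; ATG at 42, stop TAA at 45 → 6 nt; ATG at 48, stop TAG at 51 → 6 nt.
Frame -1: ACC TCT ACA TTT ACA TAA ACG ATT CCT ATA AAA TCA TGG AGT GCC GAC CCC GCC CTG — no ATG→stop ORF.
Frame -2: CCT CTA CAT TTA CAT AAA CGA TTC CTA TAA AAT CAT GGA GTG CCG ACC CCG CCC — no ATG→stop ORF.
Frame -3: CTC TAC ATT TAC ATA AAC GAT TCC TAT AAA ATC ATG GAG TGC CGA CCC CGC CCT — no ATG→stop ORF.
ORFs ≥ 2 codons: frame +3 21–32 (4 codons), frame +3 42–47 (2 codons), frame +3 48–53 (2 codons). Count = 3.

3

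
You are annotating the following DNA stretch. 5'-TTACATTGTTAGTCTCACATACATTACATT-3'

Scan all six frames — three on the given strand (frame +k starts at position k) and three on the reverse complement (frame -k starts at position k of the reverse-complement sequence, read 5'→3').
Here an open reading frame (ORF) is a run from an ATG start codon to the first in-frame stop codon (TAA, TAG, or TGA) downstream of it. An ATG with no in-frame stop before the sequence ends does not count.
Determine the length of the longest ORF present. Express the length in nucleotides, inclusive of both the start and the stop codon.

24

Reverse complement (5'→3'): AATGTAATGTATGTGAGACTAACAATGTAA
Frame +1: TTA CAT TGT TAG TCT CAC ATA CAT TAC ATT — no ATG→stop ORF.
Frame +2: TAC ATT GTT AGT CTC ACA TAC ATT ACA — no ATG→stop ORF.
Frame +3: ACA TTG TTA GTC TCA CAT ACA TTA CAT — no ATG→stop ORF.
Frame -1: AAT GTA ATG TAT GTG AGA CTA ACA ATG TAA — ATG at 7, stop TAA at 28 → 24 nt; ATG at 25, stop TAA at 28 → 6 nt.
Frame -2: ATG TAA TGT ATG TGA GAC TAA CAA TGT — ATG at 2, stop TAA at 5 → 6 nt; ATG at 11, stop TGA at 14 → 6 nt.
Frame -3: TGT AAT GTA TGT GAG ACT AAC AAT GTA — no ATG→stop ORF.
Longest: frame -1, positions 7–30, 24 nt = 8 codons = 7 aa. → 24 nucleotides.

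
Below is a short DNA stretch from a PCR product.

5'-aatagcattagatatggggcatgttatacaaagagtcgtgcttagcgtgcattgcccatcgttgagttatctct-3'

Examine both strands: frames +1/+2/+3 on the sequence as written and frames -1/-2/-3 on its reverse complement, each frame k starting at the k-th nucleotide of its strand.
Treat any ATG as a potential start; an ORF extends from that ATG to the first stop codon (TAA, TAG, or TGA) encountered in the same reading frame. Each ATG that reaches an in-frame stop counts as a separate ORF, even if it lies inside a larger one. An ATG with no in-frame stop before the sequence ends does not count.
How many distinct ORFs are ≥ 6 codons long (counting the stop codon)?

Reverse complement (5'→3'): AGAGATAACTCAACGATGGGCAATGCACGCTAAGCACGACTCTTTGTATAACATGCCCCATATCTAATGCTATT
Frame +1: AAT AGC ATT AGA TAT GGG GCA TGT TAT ACA AAG AGT CGT GCT TAG CGT GCA TTG CCC ATC GTT GAG TTA TCT — no ATG→stop ORF.
Frame +2: ATA GCA TTA GAT ATG GGG CAT GTT ATA CAA AGA GTC GTG CTT AGC GTG CAT TGC CCA TCG TTG AGT TAT CTC — no ATG→stop ORF.
Frame +3: TAG CAT TAG ATA TGG GGC ATG TTA TAC AAA GAG TCG TGC TTA GCG TGC ATT GCC CAT CGT TGA GTT ATC TCT — ATG at 21, stop TGA at 63 → 45 nt.
Frame -1: AGA GAT AAC TCA ACG ATG GGC AAT GCA CGC TAA GCA CGA CTC TTT GTA TAA CAT GCC CCA TAT CTA ATG CTA — ATG at 16, stop TAA at 31 → 18 nt.
Frame -2: GAG ATA ACT CAA CGA TGG GCA ATG CAC GCT AAG CAC GAC TCT TTG TAT AAC ATG CCC CAT ATC TAA TGC TAT — ATG at 23, stop TAA at 65 → 45 nt; ATG at 53, stop TAA at 65 → 15 nt.
Frame -3: AGA TAA CTC AAC GAT GGG CAA TGC ACG CTA AGC ACG ACT CTT TGT ATA ACA TGC CCC ATA TCT AAT GCT ATT — no ATG→stop ORF.
ORFs ≥ 6 codons: frame +3 21–65 (15 codons), frame -1 16–33 (6 codons), frame -2 23–67 (15 codons). Count = 3.

3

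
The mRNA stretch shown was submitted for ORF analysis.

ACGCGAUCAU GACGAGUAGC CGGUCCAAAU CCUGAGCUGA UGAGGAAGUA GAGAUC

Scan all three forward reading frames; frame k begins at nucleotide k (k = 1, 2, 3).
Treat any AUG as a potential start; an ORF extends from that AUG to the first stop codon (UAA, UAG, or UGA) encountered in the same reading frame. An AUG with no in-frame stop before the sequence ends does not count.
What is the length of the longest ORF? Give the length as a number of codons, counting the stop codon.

Frame 1: ACG CGA UCA UGA CGA GUA GCC GGU CCA AAU CCU GAG CUG AUG AGG AAG UAG AGA — AUG at 40, stop UAG at 49 → 12 nt.
Frame 2: CGC GAU CAU GAC GAG UAG CCG GUC CAA AUC CUG AGC UGA UGA GGA AGU AGA GAU — no AUG→stop ORF.
Frame 3: GCG AUC AUG ACG AGU AGC CGG UCC AAA UCC UGA GCU GAU GAG GAA GUA GAG AUC — AUG at 9, stop UGA at 33 → 27 nt.
Longest: frame 3, positions 9–35, 27 nt = 9 codons = 8 aa. → 9 codons.

9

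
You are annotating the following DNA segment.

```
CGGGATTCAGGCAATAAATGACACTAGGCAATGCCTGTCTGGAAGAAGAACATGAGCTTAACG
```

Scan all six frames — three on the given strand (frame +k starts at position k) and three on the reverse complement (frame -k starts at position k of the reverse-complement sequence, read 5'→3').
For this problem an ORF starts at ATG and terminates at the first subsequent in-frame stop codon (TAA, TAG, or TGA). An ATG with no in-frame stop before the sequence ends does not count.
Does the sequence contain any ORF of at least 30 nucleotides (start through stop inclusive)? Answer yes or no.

Reverse complement (5'→3'): CGTTAAGCTCATGTTCTTCTTCCAGACAGGCATTGCCTAGTGTCATTTATTGCCTGAATCCCG
Frame +1: CGG GAT TCA GGC AAT AAA TGA CAC TAG GCA ATG CCT GTC TGG AAG AAG AAC ATG AGC TTA ACG — no ATG→stop ORF.
Frame +2: GGG ATT CAG GCA ATA AAT GAC ACT AGG CAA TGC CTG TCT GGA AGA AGA ACA TGA GCT TAA — no ATG→stop ORF.
Frame +3: GGA TTC AGG CAA TAA ATG ACA CTA GGC AAT GCC TGT CTG GAA GAA GAA CAT GAG CTT AAC — no ATG→stop ORF.
Frame -1: CGT TAA GCT CAT GTT CTT CTT CCA GAC AGG CAT TGC CTA GTG TCA TTT ATT GCC TGA ATC CCG — no ATG→stop ORF.
Frame -2: GTT AAG CTC ATG TTC TTC TTC CAG ACA GGC ATT GCC TAG TGT CAT TTA TTG CCT GAA TCC — ATG at 11, stop TAG at 38 → 30 nt.
Frame -3: TTA AGC TCA TGT TCT TCT TCC AGA CAG GCA TTG CCT AGT GTC ATT TAT TGC CTG AAT CCC — no ATG→stop ORF.
Frame -2 has an ORF of 30 nucleotides (positions 11–40) ≥ 30, so yes.

yes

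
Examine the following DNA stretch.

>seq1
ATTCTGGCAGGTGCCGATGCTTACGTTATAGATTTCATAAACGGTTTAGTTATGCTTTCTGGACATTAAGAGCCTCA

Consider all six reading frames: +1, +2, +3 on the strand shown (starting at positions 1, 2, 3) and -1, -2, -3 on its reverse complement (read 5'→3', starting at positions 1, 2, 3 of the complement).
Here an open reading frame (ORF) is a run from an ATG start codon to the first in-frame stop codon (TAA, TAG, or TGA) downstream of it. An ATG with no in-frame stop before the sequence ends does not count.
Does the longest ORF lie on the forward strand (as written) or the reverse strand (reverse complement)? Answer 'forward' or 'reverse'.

reverse

Reverse complement (5'→3'): TGAGGCTCTTAATGTCCAGAAAGCATAACTAAACCGTTTATGAAATCTATAACGTAAGCATCGGCACCTGCCAGAAT
Frame +1: ATT CTG GCA GGT GCC GAT GCT TAC GTT ATA GAT TTC ATA AAC GGT TTA GTT ATG CTT TCT GGA CAT TAA GAG CCT — ATG at 52, stop TAA at 67 → 18 nt.
Frame +2: TTC TGG CAG GTG CCG ATG CTT ACG TTA TAG ATT TCA TAA ACG GTT TAG TTA TGC TTT CTG GAC ATT AAG AGC CTC — ATG at 17, stop TAG at 29 → 15 nt.
Frame +3: TCT GGC AGG TGC CGA TGC TTA CGT TAT AGA TTT CAT AAA CGG TTT AGT TAT GCT TTC TGG ACA TTA AGA GCC TCA — no ATG→stop ORF.
Frame -1: TGA GGC TCT TAA TGT CCA GAA AGC ATA ACT AAA CCG TTT ATG AAA TCT ATA ACG TAA GCA TCG GCA CCT GCC AGA — ATG at 40, stop TAA at 55 → 18 nt.
Frame -2: GAG GCT CTT AAT GTC CAG AAA GCA TAA CTA AAC CGT TTA TGA AAT CTA TAA CGT AAG CAT CGG CAC CTG CCA GAA — no ATG→stop ORF.
Frame -3: AGG CTC TTA ATG TCC AGA AAG CAT AAC TAA ACC GTT TAT GAA ATC TAT AAC GTA AGC ATC GGC ACC TGC CAG AAT — ATG at 12, stop TAA at 30 → 21 nt.
Forward-strand max 18 nt; reverse-strand max 21 nt. The reverse strand has the longer ORF.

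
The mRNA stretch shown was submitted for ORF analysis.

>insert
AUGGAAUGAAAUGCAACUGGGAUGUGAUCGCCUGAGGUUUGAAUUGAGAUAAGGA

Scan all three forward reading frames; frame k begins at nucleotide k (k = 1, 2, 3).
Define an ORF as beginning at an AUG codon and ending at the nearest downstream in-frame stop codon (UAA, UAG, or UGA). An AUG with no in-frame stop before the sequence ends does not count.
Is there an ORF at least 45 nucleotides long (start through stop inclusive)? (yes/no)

no

Frame 1: AUG GAA UGA AAU GCA ACU GGG AUG UGA UCG CCU GAG GUU UGA AUU GAG AUA AGG — AUG at 1, stop UGA at 7 → 9 nt; AUG at 22, stop UGA at 25 → 6 nt.
Frame 2: UGG AAU GAA AUG CAA CUG GGA UGU GAU CGC CUG AGG UUU GAA UUG AGA UAA GGA — AUG at 11, stop UAA at 50 → 42 nt.
Frame 3: GGA AUG AAA UGC AAC UGG GAU GUG AUC GCC UGA GGU UUG AAU UGA GAU AAG — AUG at 6, stop UGA at 33 → 30 nt.
Largest ORF found is 42 nucleotides < 45, so no.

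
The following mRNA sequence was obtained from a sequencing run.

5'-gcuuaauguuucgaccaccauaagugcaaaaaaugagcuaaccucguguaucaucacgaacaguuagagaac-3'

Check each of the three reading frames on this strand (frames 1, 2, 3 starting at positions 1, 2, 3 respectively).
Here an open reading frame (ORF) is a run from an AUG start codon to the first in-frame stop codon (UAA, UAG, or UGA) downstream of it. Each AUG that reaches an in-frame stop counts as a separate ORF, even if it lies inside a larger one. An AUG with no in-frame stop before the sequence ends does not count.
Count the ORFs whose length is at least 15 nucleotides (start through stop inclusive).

1

Frame 1: GCU UAA UGU UUC GAC CAC CAU AAG UGC AAA AAA UGA GCU AAC CUC GUG UAU CAU CAC GAA CAG UUA GAG AAC — no AUG→stop ORF.
Frame 2: CUU AAU GUU UCG ACC ACC AUA AGU GCA AAA AAU GAG CUA ACC UCG UGU AUC AUC ACG AAC AGU UAG AGA — no AUG→stop ORF.
Frame 3: UUA AUG UUU CGA CCA CCA UAA GUG CAA AAA AUG AGC UAA CCU CGU GUA UCA UCA CGA ACA GUU AGA GAA — AUG at 6, stop UAA at 21 → 18 nt; AUG at 33, stop UAA at 39 → 9 nt.
ORFs ≥ 15 nucleotides: frame 3 6–23 (18 nucleotides). Count = 1.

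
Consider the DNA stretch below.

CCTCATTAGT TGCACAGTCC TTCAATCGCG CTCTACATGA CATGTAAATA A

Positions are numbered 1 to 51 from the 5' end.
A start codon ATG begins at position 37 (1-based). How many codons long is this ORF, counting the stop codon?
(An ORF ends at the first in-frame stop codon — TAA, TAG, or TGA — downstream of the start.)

5

Codons from position 37: ATG (37–39), ACA (40–42), TGT (43–45), AAA (46–48), TAA (49–51).
TAA is the first in-frame stop; that's 5 codons including the stop.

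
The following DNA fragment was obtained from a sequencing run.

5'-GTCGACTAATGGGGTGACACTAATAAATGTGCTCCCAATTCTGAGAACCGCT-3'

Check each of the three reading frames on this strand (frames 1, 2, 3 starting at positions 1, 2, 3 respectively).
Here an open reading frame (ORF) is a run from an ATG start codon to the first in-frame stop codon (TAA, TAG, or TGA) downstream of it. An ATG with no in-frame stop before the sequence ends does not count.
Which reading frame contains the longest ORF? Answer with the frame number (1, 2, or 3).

Frame 1: GTC GAC TAA TGG GGT GAC ACT AAT AAA TGT GCT CCC AAT TCT GAG AAC CGC — no ATG→stop ORF.
Frame 2: TCG ACT AAT GGG GTG ACA CTA ATA AAT GTG CTC CCA ATT CTG AGA ACC GCT — no ATG→stop ORF.
Frame 3: CGA CTA ATG GGG TGA CAC TAA TAA ATG TGC TCC CAA TTC TGA GAA CCG — ATG at 9, stop TGA at 15 → 9 nt; ATG at 27, stop TGA at 42 → 18 nt.
Longest ORF is 18 nt in frame 3 (positions 27–44).

3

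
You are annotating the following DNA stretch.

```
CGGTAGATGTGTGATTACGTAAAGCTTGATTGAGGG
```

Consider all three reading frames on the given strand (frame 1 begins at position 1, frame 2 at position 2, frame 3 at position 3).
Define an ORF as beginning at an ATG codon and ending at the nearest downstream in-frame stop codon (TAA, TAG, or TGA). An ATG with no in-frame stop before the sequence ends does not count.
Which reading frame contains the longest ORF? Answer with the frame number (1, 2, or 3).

Frame 1: CGG TAG ATG TGT GAT TAC GTA AAG CTT GAT TGA GGG — ATG at 7, stop TGA at 31 → 27 nt.
Frame 2: GGT AGA TGT GTG ATT ACG TAA AGC TTG ATT GAG — no ATG→stop ORF.
Frame 3: GTA GAT GTG TGA TTA CGT AAA GCT TGA TTG AGG — no ATG→stop ORF.
Longest ORF is 27 nt in frame 1 (positions 7–33).

1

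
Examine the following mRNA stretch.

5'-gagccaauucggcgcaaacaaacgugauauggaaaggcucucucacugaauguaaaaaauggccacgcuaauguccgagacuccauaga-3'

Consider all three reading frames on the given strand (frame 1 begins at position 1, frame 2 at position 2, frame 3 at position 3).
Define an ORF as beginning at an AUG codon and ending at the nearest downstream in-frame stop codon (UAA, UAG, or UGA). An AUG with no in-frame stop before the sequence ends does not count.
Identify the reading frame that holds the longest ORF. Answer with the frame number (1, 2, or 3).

2

Frame 1: GAG CCA AUU CGG CGC AAA CAA ACG UGA UAU GGA AAG GCU CUC UCA CUG AAU GUA AAA AAU GGC CAC GCU AAU GUC CGA GAC UCC AUA — no AUG→stop ORF.
Frame 2: AGC CAA UUC GGC GCA AAC AAA CGU GAU AUG GAA AGG CUC UCU CAC UGA AUG UAA AAA AUG GCC ACG CUA AUG UCC GAG ACU CCA UAG — AUG at 29, stop UGA at 47 → 21 nt; AUG at 50, stop UAA at 53 → 6 nt; AUG at 59, stop UAG at 86 → 30 nt; AUG at 71, stop UAG at 86 → 18 nt.
Frame 3: GCC AAU UCG GCG CAA ACA AAC GUG AUA UGG AAA GGC UCU CUC ACU GAA UGU AAA AAA UGG CCA CGC UAA UGU CCG AGA CUC CAU AGA — no AUG→stop ORF.
Longest ORF is 30 nt in frame 2 (positions 59–88).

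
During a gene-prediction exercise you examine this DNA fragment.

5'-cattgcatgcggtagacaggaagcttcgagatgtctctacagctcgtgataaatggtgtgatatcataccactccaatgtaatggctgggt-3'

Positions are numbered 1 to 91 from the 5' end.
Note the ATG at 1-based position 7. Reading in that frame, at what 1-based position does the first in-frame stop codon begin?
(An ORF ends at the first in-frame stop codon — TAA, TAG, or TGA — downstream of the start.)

Codons from position 7: ATG (7–9), CGG (10–12), TAG (13–15).
TAG is a stop codon; it begins at position 13.

13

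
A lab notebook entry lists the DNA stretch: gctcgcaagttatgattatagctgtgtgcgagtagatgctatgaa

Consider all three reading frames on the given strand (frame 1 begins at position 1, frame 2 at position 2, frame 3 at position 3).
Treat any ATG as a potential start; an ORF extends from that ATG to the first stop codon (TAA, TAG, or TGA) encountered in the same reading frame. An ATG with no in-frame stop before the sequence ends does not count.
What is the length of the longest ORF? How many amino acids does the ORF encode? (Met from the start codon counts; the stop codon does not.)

Frame 1: GCT CGC AAG TTA TGA TTA TAG CTG TGT GCG AGT AGA TGC TAT GAA — no ATG→stop ORF.
Frame 2: CTC GCA AGT TAT GAT TAT AGC TGT GTG CGA GTA GAT GCT ATG — no ATG→stop ORF.
Frame 3: TCG CAA GTT ATG ATT ATA GCT GTG TGC GAG TAG ATG CTA TGA — ATG at 12, stop TAG at 33 → 24 nt; ATG at 36, stop TGA at 42 → 9 nt.
Longest: frame 3, positions 12–35, 24 nt = 8 codons = 7 aa. → 7 amino acids.

7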